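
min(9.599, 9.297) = 9.297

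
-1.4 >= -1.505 True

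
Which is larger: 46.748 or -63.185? 46.748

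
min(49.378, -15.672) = -15.672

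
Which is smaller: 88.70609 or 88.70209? 88.70209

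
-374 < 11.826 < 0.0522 False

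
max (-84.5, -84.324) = -84.324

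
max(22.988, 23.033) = 23.033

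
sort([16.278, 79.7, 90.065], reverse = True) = [90.065, 79.7, 16.278]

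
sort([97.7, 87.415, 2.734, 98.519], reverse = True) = [98.519, 97.7, 87.415, 2.734]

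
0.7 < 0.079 False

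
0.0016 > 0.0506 False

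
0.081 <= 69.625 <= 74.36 True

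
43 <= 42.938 False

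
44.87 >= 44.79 True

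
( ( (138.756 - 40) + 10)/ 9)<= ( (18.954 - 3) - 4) False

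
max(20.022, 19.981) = 20.022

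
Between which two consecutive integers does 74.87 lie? 74 and 75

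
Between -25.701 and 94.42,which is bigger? 94.42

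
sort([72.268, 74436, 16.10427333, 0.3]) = [0.3, 16.10427333, 72.268, 74436]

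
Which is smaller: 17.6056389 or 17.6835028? 17.6056389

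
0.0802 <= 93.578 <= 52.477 False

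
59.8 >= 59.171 True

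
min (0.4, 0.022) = 0.022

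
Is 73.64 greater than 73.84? No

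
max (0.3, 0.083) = 0.3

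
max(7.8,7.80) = 7.80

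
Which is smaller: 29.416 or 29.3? 29.3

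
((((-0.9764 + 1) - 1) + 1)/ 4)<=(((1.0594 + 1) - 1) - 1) True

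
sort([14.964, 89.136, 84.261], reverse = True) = [89.136, 84.261, 14.964]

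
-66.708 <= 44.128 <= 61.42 True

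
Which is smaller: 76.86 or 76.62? 76.62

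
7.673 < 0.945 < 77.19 False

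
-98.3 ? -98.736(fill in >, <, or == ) >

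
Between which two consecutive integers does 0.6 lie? 0 and 1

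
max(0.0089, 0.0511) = 0.0511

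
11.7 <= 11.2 False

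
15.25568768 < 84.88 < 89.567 True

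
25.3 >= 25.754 False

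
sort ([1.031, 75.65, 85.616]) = [1.031, 75.65, 85.616]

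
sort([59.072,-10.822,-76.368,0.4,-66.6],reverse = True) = [59.072,0.4,-10.822,-66.6,-76.368]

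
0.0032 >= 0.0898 False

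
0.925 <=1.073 True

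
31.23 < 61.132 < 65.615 True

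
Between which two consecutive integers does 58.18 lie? 58 and 59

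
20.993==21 False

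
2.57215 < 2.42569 False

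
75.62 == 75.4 False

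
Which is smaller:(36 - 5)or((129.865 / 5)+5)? ((129.865 / 5)+5)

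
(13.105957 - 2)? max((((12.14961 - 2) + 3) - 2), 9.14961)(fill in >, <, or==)<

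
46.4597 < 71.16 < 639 True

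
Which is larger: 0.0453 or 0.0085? 0.0453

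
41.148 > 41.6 False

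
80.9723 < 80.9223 False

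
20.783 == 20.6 False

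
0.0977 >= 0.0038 True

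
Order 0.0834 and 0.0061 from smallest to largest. 0.0061, 0.0834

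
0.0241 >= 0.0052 True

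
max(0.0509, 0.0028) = 0.0509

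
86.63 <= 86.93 True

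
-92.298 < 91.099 True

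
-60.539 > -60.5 False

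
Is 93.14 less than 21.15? No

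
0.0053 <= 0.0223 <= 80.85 True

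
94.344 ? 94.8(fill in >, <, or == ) <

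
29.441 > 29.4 True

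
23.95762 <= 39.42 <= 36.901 False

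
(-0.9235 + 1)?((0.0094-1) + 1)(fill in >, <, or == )>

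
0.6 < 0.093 False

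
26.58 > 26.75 False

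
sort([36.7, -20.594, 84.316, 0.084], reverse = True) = [84.316, 36.7, 0.084, -20.594]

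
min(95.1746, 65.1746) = 65.1746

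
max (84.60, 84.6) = 84.6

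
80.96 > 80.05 True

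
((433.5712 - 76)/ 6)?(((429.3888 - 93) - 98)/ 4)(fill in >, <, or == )<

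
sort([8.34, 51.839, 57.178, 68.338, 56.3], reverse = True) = [68.338, 57.178, 56.3, 51.839, 8.34]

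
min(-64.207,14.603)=-64.207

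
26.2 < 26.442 True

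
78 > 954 False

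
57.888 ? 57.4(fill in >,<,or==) >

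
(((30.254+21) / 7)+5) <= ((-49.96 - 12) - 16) False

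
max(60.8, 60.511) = 60.8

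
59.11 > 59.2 False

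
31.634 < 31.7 True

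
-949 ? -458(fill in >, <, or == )<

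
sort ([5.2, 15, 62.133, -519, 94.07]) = [-519, 5.2, 15, 62.133, 94.07]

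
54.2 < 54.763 True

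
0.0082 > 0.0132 False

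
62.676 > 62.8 False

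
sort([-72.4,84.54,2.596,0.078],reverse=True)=[84.54,2.596,0.078,-72.4]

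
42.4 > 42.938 False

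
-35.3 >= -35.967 True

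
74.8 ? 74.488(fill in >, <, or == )>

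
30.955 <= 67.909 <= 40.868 False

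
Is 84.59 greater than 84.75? No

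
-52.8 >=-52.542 False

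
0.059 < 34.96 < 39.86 True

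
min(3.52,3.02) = 3.02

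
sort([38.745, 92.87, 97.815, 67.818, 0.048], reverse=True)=[97.815, 92.87, 67.818, 38.745, 0.048]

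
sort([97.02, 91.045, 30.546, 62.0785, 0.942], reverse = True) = [97.02, 91.045, 62.0785, 30.546, 0.942]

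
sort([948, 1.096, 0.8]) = [0.8, 1.096, 948]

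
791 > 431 True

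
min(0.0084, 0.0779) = 0.0084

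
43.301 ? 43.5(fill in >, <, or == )<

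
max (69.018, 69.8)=69.8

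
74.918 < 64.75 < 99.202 False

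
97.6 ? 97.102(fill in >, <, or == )>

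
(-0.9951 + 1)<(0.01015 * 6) True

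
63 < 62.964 False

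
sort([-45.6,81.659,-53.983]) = [-53.983,-45.6,81.659]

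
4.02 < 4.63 True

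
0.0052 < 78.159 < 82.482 True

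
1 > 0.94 True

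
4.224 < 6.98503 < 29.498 True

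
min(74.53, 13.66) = 13.66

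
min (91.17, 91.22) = 91.17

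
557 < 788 True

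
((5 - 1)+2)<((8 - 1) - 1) False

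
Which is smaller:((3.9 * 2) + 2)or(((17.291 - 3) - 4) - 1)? (((17.291 - 3) - 4) - 1)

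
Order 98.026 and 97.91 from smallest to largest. 97.91, 98.026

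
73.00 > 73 False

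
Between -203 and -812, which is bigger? -203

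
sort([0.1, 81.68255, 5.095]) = [0.1, 5.095, 81.68255]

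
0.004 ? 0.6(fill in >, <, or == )<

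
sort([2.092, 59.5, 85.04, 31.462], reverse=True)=[85.04, 59.5, 31.462, 2.092]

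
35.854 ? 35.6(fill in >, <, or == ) >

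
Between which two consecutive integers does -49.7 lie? -50 and -49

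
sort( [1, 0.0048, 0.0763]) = [0.0048, 0.0763, 1]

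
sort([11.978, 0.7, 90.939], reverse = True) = [90.939, 11.978, 0.7]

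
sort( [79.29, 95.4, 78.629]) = [78.629, 79.29, 95.4]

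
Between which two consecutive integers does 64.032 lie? 64 and 65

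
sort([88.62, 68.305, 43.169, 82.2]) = [43.169, 68.305, 82.2, 88.62]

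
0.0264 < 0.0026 False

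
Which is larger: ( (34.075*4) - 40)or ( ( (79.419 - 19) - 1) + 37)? ( ( (79.419 - 19) - 1) + 37)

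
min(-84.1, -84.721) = -84.721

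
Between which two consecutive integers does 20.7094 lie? 20 and 21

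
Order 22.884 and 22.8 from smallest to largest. 22.8, 22.884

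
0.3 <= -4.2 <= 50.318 False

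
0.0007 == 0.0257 False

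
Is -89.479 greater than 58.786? No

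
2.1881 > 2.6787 False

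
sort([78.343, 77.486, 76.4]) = [76.4, 77.486, 78.343]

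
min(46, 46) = 46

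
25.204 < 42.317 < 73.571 True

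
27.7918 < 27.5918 False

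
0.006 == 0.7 False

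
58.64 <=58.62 False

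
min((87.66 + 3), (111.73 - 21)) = 90.66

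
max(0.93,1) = 1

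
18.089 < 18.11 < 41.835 True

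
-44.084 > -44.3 True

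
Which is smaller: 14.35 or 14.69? 14.35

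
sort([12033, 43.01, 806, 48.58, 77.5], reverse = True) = [12033, 806, 77.5, 48.58, 43.01]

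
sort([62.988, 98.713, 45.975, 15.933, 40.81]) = [15.933, 40.81, 45.975, 62.988, 98.713]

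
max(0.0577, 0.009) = 0.0577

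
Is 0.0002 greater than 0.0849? No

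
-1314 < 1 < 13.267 True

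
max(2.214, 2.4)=2.4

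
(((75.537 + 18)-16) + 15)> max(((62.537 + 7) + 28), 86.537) False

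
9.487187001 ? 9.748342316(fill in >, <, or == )<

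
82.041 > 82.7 False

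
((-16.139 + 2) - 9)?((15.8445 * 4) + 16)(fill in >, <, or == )<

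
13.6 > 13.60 False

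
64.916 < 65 True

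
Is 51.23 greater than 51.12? Yes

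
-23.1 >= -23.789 True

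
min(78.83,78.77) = 78.77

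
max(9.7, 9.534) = 9.7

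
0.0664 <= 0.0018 False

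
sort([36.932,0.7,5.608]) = [0.7,5.608,36.932]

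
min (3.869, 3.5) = 3.5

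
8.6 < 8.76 True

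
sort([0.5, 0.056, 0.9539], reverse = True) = [0.9539, 0.5, 0.056]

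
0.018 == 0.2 False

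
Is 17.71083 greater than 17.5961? Yes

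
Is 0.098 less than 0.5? Yes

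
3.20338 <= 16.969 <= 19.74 True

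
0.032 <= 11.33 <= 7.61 False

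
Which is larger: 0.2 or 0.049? 0.2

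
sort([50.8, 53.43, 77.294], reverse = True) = [77.294, 53.43, 50.8]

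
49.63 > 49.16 True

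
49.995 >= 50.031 False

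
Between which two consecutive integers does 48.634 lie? 48 and 49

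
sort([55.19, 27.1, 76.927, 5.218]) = [5.218, 27.1, 55.19, 76.927]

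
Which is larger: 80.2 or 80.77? 80.77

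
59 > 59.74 False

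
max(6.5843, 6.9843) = 6.9843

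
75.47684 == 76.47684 False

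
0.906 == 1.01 False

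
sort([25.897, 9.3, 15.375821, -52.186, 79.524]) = [-52.186, 9.3, 15.375821, 25.897, 79.524]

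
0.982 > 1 False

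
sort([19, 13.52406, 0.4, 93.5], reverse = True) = [93.5, 19, 13.52406, 0.4]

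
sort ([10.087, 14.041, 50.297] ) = [10.087, 14.041, 50.297]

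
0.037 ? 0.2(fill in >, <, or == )<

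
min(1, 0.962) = 0.962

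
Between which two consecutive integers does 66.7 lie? 66 and 67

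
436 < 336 False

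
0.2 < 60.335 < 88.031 True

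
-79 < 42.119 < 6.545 False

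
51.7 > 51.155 True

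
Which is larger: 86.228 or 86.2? 86.228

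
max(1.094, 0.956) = 1.094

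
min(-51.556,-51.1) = -51.556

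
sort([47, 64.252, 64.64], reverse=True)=[64.64, 64.252, 47]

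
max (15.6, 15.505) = 15.6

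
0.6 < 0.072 False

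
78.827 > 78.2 True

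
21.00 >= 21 True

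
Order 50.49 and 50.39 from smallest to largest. 50.39, 50.49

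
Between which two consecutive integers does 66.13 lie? 66 and 67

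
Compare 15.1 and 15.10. They are equal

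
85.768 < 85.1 False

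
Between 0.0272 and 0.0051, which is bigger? 0.0272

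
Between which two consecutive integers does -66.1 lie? -67 and -66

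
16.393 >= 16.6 False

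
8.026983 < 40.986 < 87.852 True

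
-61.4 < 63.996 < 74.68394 True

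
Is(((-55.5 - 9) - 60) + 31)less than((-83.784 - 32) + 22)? No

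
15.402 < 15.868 True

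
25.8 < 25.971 True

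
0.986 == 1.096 False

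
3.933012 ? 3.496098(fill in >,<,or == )>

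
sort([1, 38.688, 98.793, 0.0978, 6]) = [0.0978, 1, 6, 38.688, 98.793]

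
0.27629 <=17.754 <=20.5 True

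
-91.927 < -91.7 True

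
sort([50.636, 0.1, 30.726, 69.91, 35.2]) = [0.1, 30.726, 35.2, 50.636, 69.91]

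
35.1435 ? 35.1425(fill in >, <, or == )>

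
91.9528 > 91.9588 False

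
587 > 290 True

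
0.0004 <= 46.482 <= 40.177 False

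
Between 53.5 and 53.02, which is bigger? 53.5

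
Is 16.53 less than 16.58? Yes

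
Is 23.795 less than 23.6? No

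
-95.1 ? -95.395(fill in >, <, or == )>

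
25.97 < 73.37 True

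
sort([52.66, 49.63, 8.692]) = [8.692, 49.63, 52.66]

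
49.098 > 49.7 False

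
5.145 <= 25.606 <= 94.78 True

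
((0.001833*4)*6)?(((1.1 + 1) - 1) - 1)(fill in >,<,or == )<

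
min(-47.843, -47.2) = -47.843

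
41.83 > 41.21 True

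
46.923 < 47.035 True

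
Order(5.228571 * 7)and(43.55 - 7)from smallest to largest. (43.55 - 7), (5.228571 * 7)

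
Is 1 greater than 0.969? Yes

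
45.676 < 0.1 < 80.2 False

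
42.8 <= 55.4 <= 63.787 True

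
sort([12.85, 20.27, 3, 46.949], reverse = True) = [46.949, 20.27, 12.85, 3]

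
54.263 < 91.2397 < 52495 True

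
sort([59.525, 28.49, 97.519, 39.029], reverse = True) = [97.519, 59.525, 39.029, 28.49]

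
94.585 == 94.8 False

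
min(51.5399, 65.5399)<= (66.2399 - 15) False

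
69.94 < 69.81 False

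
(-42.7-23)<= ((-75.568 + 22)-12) True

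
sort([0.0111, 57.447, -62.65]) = [-62.65, 0.0111, 57.447]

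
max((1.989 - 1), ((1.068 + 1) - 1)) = 1.068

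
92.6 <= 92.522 False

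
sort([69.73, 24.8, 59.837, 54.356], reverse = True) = [69.73, 59.837, 54.356, 24.8]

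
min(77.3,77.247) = 77.247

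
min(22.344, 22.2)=22.2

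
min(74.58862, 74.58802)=74.58802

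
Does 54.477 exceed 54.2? Yes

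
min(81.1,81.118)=81.1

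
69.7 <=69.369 False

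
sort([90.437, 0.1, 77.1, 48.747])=[0.1, 48.747, 77.1, 90.437]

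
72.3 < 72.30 False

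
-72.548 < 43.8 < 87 True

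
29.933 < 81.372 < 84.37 True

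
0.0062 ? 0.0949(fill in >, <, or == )<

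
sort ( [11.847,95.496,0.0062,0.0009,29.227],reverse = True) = [95.496,29.227,11.847,0.0062,0.0009]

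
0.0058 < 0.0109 True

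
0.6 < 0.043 False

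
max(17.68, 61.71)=61.71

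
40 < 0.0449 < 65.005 False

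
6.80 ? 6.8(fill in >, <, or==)==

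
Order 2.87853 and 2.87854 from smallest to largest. 2.87853, 2.87854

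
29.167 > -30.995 True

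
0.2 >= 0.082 True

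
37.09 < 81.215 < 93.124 True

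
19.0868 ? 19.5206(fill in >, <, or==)<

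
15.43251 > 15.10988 True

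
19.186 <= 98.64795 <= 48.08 False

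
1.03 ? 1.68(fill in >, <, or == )<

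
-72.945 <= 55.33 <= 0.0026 False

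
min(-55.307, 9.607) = -55.307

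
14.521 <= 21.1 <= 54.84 True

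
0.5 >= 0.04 True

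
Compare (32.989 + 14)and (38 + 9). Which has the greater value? (38 + 9)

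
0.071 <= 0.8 True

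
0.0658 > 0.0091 True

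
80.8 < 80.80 False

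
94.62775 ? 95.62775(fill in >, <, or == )<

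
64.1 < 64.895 True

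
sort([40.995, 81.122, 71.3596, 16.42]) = [16.42, 40.995, 71.3596, 81.122]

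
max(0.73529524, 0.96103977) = 0.96103977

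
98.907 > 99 False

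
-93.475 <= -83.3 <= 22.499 True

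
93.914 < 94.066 True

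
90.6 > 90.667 False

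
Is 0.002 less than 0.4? Yes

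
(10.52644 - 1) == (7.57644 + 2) False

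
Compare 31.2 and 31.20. They are equal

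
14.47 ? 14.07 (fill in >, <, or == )>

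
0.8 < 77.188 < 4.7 False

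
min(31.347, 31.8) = 31.347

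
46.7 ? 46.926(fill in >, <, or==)<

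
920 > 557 True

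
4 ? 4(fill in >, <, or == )==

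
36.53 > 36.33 True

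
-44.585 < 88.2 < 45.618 False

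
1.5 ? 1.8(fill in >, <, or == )<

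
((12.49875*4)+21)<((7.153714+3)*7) True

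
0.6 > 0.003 True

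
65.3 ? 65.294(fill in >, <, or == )>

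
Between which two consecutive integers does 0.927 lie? 0 and 1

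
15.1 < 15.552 True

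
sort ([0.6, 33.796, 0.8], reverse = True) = [33.796, 0.8, 0.6]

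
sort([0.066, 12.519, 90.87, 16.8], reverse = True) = [90.87, 16.8, 12.519, 0.066]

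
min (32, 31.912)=31.912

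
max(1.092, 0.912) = 1.092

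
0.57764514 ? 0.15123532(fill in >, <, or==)>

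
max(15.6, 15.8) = 15.8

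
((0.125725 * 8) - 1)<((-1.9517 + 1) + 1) True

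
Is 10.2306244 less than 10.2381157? Yes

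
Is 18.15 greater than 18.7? No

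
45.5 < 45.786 True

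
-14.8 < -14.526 True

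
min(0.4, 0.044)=0.044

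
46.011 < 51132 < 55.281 False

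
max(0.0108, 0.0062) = 0.0108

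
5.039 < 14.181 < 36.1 True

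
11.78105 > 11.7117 True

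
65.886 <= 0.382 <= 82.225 False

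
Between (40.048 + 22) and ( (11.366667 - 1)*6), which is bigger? ( (11.366667 - 1)*6)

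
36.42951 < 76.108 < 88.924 True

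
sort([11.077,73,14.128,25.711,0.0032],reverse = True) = [73,25.711,14.128,11.077,0.0032]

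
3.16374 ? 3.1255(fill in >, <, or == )>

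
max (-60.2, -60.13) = -60.13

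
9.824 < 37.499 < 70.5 True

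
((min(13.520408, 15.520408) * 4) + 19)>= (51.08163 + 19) True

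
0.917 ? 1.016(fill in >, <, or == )<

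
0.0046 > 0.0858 False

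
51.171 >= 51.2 False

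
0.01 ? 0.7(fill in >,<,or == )<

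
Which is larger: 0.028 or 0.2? 0.2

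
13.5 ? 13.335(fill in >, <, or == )>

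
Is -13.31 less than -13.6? No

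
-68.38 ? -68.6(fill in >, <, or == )>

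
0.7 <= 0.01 False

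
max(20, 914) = 914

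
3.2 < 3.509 True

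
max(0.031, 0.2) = 0.2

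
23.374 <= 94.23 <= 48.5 False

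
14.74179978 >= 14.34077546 True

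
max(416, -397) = 416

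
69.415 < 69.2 False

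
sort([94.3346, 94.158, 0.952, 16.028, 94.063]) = [0.952, 16.028, 94.063, 94.158, 94.3346]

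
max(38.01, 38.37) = 38.37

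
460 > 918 False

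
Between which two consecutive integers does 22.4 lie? 22 and 23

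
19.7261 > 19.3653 True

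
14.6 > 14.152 True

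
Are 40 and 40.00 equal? Yes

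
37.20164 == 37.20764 False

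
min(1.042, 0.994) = 0.994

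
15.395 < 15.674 True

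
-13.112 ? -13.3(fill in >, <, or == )>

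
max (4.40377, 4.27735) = 4.40377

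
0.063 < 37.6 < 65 True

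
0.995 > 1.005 False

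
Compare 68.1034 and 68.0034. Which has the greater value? 68.1034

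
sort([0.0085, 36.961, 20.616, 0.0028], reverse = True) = [36.961, 20.616, 0.0085, 0.0028]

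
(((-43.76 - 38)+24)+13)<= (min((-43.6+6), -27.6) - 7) True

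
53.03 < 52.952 False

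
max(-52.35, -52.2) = -52.2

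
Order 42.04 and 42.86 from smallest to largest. 42.04, 42.86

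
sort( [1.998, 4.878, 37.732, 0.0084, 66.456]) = [0.0084, 1.998, 4.878, 37.732, 66.456]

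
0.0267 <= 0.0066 False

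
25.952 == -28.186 False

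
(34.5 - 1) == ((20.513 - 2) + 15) False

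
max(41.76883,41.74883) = 41.76883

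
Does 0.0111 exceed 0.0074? Yes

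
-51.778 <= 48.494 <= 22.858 False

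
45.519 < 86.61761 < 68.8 False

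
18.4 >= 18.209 True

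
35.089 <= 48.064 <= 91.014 True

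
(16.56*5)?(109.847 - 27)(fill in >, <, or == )<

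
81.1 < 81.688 True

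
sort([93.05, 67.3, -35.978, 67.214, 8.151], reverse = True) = [93.05, 67.3, 67.214, 8.151, -35.978]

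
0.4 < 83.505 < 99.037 True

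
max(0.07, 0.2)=0.2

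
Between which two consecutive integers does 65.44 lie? 65 and 66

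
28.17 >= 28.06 True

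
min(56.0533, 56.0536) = 56.0533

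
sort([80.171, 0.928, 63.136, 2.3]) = [0.928, 2.3, 63.136, 80.171]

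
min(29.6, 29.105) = 29.105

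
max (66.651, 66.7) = 66.7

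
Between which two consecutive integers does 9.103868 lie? 9 and 10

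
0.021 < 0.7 True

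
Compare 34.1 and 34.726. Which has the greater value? 34.726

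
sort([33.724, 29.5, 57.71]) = [29.5, 33.724, 57.71]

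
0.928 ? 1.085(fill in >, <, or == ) <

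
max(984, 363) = 984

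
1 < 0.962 False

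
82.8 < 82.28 False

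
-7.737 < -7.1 True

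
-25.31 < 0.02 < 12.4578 True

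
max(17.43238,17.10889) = 17.43238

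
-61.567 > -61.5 False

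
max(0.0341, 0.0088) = 0.0341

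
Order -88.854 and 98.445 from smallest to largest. -88.854, 98.445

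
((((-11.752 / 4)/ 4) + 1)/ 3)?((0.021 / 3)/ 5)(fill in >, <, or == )>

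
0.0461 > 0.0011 True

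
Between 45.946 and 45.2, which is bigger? 45.946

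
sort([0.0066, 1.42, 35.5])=[0.0066, 1.42, 35.5]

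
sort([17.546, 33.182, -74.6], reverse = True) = [33.182, 17.546, -74.6]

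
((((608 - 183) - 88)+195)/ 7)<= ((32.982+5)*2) False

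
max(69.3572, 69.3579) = 69.3579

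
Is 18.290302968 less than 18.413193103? Yes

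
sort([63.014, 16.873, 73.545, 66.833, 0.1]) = [0.1, 16.873, 63.014, 66.833, 73.545]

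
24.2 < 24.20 False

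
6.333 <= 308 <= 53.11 False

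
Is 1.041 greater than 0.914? Yes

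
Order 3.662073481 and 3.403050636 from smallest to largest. 3.403050636, 3.662073481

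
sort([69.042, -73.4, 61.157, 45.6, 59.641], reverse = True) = [69.042, 61.157, 59.641, 45.6, -73.4]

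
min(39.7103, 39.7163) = 39.7103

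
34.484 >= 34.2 True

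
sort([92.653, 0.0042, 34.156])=[0.0042, 34.156, 92.653]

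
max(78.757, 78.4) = 78.757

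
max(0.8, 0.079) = 0.8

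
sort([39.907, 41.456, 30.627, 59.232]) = [30.627, 39.907, 41.456, 59.232]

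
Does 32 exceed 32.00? No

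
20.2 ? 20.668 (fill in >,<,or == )<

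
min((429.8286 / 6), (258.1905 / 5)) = 51.6381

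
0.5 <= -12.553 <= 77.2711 False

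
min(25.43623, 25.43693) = 25.43623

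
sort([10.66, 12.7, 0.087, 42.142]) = [0.087, 10.66, 12.7, 42.142]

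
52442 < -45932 False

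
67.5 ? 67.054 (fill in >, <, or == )>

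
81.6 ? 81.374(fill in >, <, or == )>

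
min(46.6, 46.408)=46.408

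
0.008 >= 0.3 False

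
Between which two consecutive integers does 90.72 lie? 90 and 91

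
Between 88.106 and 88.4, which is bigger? 88.4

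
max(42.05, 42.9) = 42.9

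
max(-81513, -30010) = -30010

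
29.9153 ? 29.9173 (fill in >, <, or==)<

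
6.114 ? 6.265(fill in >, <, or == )<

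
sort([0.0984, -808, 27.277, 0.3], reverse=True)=[27.277, 0.3, 0.0984, -808]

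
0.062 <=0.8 True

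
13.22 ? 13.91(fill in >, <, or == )<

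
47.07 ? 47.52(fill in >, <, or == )<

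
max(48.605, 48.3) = 48.605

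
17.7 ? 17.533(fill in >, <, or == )>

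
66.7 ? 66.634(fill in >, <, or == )>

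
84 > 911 False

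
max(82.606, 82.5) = 82.606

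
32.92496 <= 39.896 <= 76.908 True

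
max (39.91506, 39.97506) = 39.97506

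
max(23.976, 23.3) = 23.976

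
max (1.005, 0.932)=1.005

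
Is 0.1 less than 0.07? No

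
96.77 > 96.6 True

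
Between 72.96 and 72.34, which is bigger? 72.96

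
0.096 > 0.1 False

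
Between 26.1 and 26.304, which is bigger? 26.304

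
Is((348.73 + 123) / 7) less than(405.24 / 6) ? Yes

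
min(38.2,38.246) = 38.2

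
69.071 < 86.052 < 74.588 False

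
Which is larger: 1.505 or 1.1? 1.505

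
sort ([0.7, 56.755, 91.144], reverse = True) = [91.144, 56.755, 0.7]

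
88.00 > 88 False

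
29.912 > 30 False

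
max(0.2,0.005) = 0.2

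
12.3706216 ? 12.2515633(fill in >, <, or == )>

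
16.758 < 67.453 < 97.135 True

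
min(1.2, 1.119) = 1.119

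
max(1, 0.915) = 1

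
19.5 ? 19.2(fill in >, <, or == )>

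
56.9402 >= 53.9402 True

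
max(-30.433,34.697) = 34.697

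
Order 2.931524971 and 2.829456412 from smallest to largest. 2.829456412, 2.931524971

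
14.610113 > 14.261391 True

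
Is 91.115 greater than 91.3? No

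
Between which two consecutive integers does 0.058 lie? 0 and 1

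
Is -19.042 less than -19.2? No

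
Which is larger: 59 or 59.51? 59.51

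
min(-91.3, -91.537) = -91.537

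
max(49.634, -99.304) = 49.634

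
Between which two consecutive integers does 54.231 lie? 54 and 55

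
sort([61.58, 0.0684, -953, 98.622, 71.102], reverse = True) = [98.622, 71.102, 61.58, 0.0684, -953]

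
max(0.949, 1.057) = 1.057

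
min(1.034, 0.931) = 0.931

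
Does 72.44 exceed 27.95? Yes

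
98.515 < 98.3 False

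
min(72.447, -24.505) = -24.505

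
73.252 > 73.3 False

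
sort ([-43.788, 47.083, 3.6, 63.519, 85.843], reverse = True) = [85.843, 63.519, 47.083, 3.6, -43.788]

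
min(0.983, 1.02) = 0.983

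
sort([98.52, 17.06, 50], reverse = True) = [98.52, 50, 17.06]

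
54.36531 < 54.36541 True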